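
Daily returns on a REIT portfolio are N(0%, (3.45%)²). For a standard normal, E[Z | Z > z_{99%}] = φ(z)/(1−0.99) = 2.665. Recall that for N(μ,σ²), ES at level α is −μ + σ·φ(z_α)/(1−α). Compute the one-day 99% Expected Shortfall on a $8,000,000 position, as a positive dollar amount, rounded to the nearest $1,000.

ES = 3.45% × 2.665 = 9.194%.
On $8,000,000: 0.09194 × $8,000,000 = $735,520.

$736,000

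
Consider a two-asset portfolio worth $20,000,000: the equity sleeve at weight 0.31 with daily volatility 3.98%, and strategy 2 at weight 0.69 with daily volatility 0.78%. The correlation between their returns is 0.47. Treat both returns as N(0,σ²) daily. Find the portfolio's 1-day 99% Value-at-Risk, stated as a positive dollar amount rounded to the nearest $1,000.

$726,000

σ_p² = 0.31²·3.98² + 0.69²·0.78² + 2·0.47·0.31·0.69·3.98·0.78 = 2.4361 (%²).
σ_p = √2.4361 = 1.561%.
At 99%, z = 2.326.
VaR = 2.326 × 1.561% = 3.631%; on $20,000,000 that is $726,200.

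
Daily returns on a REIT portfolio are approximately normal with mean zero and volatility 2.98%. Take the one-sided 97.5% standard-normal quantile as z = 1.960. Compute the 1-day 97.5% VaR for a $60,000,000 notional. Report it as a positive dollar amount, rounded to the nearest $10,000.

VaR = z·σ = 1.960 × 2.98% = 5.841%.
On $60,000,000: 0.05841 × $60,000,000 = $3,504,600.

$3,500,000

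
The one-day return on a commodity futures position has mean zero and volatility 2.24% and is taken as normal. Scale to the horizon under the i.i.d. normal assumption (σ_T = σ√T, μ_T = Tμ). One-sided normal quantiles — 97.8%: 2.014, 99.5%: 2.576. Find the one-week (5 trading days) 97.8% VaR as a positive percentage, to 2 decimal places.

σ_{5d} = 2.24% × √5 = 5.009%.
VaR = 2.014 × 5.009% = 10.088%.

10.09%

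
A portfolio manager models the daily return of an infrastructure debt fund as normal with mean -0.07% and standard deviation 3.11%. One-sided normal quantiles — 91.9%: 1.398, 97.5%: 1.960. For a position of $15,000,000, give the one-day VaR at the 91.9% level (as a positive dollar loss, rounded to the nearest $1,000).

$663,000

VaR = −μ + z·σ = −(-0.07%) + 1.398 × 3.11% = 4.418%.
On $15,000,000: 0.04418 × $15,000,000 = $662,700.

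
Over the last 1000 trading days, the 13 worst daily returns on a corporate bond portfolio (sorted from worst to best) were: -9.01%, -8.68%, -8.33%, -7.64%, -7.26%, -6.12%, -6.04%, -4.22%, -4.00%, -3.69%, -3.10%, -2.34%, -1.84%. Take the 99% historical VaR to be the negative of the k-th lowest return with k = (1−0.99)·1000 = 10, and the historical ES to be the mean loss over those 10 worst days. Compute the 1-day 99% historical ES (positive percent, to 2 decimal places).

6.50%

The 10 worst returns sum to -64.99%.
ES = −(-64.99%) / 10 = 6.499% ≈ 6.50%.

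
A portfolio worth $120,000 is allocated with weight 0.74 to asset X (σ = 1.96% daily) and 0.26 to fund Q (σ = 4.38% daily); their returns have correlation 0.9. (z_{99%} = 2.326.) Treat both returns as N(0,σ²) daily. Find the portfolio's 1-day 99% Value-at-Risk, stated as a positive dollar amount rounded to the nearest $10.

σ_p² = 0.74²·1.96² + 0.26²·4.38² + 2·0.9·0.74·0.26·1.96·4.38 = 6.3736 (%²).
σ_p = √6.3736 = 2.525%.
VaR = 2.326 × 2.525% = 5.873%; on $120,000 that is $7,048.

$7,050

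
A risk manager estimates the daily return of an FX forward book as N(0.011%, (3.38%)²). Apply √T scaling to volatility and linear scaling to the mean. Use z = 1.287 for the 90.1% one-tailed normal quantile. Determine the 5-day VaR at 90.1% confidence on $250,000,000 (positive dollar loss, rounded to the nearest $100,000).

$24,200,000

σ_{5d} = 3.38% × √5 = 7.558%; μ_{5d} = 5 × 0.011% = 0.055%.
VaR = −(0.055%) + 1.287 × 7.558% = 9.672%.
On $250,000,000: 0.09672 × $250,000,000 = $24,180,000.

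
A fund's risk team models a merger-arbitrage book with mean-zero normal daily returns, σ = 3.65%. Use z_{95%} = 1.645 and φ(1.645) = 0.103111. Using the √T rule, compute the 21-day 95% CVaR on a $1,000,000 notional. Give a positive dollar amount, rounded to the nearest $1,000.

σ_{21d} = 3.65% × √21 = 16.726%.
ES multiplier = φ(z)/(1−α) = 0.103111/0.05 = 2.062.
ES = 16.726% × 2.062 = 34.489%; on $1,000,000: $344,890.

$345,000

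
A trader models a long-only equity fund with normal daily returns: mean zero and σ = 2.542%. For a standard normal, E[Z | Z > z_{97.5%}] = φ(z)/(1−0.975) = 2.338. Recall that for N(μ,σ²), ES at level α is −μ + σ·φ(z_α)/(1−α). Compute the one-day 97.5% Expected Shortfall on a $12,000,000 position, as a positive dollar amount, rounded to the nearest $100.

$713,200

ES = 2.542% × 2.338 = 5.943%.
On $12,000,000: 0.05943 × $12,000,000 = $713,160.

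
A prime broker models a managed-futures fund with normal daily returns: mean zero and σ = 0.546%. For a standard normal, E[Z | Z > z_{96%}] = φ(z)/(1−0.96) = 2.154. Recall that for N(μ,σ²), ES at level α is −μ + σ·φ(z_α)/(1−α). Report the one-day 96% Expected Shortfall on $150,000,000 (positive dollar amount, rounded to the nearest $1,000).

ES = 0.546% × 2.154 = 1.176%.
On $150,000,000: 0.01176 × $150,000,000 = $1,764,000.

$1,764,000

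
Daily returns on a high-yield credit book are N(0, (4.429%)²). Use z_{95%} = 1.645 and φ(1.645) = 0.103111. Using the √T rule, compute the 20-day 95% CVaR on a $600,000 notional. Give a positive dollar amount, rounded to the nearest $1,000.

$245,000

σ_{20d} = 4.429% × √20 = 19.807%.
ES multiplier = φ(z)/(1−α) = 0.103111/0.05 = 2.062.
ES = 19.807% × 2.062 = 40.842%; on $600,000: $245,052.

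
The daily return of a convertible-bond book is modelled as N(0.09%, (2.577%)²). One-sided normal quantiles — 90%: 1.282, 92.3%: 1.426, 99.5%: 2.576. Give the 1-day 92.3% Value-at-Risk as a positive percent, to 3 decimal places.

VaR = −μ + z·σ = −(0.09%) + 1.426 × 2.577% = 3.585%.

3.585%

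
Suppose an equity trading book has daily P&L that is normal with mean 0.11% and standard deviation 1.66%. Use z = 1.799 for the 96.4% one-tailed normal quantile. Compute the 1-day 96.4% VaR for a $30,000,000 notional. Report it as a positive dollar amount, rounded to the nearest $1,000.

VaR = −μ + z·σ = −(0.11%) + 1.799 × 1.66% = 2.876%.
On $30,000,000: 0.02876 × $30,000,000 = $862,800.

$863,000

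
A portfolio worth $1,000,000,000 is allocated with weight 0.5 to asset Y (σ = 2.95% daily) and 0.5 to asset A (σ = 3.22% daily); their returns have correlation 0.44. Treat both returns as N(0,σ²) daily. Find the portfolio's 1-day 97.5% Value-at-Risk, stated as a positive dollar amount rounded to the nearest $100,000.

σ_p² = 0.5²·2.95² + 0.5²·3.22² + 2·0.44·0.5·0.5·2.95·3.22 = 6.8575 (%²).
σ_p = √6.8575 = 2.619%.
At 97.5%, z = 1.960.
VaR = 1.960 × 2.619% = 5.133%; on $1,000,000,000 that is $51,330,000.

$51,300,000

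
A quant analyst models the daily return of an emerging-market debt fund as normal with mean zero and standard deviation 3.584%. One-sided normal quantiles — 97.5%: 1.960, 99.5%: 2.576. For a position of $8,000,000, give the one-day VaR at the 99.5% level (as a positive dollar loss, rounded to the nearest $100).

VaR = z·σ = 2.576 × 3.584% = 9.232%.
On $8,000,000: 0.09232 × $8,000,000 = $738,560.

$738,600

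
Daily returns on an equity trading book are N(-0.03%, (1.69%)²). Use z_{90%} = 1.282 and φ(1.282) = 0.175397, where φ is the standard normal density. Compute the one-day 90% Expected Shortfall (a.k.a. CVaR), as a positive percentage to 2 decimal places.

2.99%

Tail multiplier: φ(z)/(1−α) = 0.175397 / 0.1 = 1.754.
ES = −(-0.03%) + 1.69% × 1.754 = 2.994%.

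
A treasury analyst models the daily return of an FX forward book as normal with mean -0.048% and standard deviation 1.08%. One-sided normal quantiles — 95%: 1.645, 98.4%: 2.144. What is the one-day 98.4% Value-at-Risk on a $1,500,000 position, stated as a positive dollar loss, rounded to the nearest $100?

$35,500

VaR = −μ + z·σ = −(-0.048%) + 2.144 × 1.08% = 2.364%.
On $1,500,000: 0.02364 × $1,500,000 = $35,460.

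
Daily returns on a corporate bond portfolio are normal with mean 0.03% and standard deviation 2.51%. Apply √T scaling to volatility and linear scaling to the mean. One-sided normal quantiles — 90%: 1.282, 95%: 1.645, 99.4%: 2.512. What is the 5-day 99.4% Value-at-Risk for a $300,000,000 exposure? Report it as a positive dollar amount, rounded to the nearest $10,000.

σ_{5d} = 2.51% × √5 = 5.613%; μ_{5d} = 5 × 0.03% = 0.150%.
VaR = −(0.150%) + 2.512 × 5.613% = 13.950%.
On $300,000,000: 0.13950 × $300,000,000 = $41,850,000.

$41,850,000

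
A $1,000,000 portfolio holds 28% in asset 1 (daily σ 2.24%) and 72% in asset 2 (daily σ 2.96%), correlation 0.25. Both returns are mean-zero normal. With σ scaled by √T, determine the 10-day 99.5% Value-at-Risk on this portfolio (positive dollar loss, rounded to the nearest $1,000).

$193,000

σ_p = √(0.28²·2.24² + 0.72²·2.96² + 2·0.25·0.28·0.72·2.24·2.96) = 2.367%.
σ_{10d} = 2.367% × √10 = 7.485%.
z(99.5%) = 2.576.
VaR = 2.576 × 7.485% = 19.281%; on $1,000,000 that is $192,810.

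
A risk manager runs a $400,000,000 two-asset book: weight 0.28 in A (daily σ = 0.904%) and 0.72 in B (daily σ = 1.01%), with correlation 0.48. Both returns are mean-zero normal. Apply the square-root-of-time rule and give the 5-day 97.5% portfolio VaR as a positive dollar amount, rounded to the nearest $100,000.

σ_p = √(0.28²·0.904² + 0.72²·1.01² + 2·0.48·0.28·0.72·0.904·1.01) = 0.877%.
σ_{5d} = 0.877% × √5 = 1.961%.
z(97.5%) = 1.960.
VaR = 1.960 × 1.961% = 3.844%; on $400,000,000 that is $15,376,000.

$15,400,000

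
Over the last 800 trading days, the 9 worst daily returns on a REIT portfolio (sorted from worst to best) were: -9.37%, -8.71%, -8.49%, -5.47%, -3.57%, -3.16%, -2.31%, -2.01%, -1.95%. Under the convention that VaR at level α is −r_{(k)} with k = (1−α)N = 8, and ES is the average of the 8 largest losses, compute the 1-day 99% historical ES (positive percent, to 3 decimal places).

The 8 worst returns sum to -43.09%.
ES = −(-43.09%) / 8 = 5.38625% ≈ 5.386%.

5.386%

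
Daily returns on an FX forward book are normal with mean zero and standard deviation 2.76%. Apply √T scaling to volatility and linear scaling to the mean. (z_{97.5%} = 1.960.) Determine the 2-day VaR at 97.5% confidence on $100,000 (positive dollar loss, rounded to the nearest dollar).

σ_{2d} = 2.76% × √2 = 3.903%.
VaR = 1.960 × 3.903% = 7.650%.
On $100,000: 0.07650 × $100,000 = $7,650.

$7,650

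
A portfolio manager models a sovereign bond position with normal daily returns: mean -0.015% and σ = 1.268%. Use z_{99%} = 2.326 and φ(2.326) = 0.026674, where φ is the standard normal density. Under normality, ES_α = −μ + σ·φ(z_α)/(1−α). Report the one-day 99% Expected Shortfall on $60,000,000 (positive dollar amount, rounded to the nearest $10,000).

$2,040,000

Tail multiplier: φ(z)/(1−α) = 0.026674 / 0.01 = 2.667.
ES = −(-0.015%) + 1.268% × 2.667 = 3.397%.
On $60,000,000: 0.03397 × $60,000,000 = $2,038,200.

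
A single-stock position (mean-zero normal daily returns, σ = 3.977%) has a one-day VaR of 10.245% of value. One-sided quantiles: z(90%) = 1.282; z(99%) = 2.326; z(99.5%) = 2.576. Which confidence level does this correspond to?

99.5%

Implied z = VaR/σ = 10.245 / 3.977 = 2.576.
This matches z(99.5%) = 2.576.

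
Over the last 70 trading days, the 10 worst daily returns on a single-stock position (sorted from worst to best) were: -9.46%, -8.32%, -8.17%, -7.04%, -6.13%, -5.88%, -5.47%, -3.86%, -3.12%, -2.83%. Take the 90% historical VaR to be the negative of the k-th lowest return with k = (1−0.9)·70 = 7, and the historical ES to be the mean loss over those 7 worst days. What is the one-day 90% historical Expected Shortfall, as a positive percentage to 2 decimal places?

7.21%

The 7 worst returns sum to -50.47%.
ES = −(-50.47%) / 7 = 7.21%.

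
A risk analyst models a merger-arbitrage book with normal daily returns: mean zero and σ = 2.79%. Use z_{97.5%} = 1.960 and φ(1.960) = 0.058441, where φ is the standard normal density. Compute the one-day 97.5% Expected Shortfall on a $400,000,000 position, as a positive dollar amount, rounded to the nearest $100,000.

Tail multiplier: φ(z)/(1−α) = 0.058441 / 0.025 = 2.338.
ES = 2.79% × 2.338 = 6.523%.
On $400,000,000: 0.06523 × $400,000,000 = $26,092,000.

$26,100,000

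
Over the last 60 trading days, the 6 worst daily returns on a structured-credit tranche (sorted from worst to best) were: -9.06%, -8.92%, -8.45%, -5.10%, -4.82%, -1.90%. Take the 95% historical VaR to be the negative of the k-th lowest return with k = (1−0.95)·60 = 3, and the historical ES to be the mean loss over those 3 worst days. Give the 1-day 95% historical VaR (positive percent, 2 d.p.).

8.45%

k = 3; the 3rd lowest return is -8.45%, so VaR = 8.45%.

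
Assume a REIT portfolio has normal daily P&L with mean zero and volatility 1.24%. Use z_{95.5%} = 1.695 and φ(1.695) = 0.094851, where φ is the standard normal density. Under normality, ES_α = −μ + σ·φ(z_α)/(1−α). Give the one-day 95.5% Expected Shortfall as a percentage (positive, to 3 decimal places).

2.614%

Tail multiplier: φ(z)/(1−α) = 0.094851 / 0.045 = 2.108.
ES = 1.24% × 2.108 = 2.614%.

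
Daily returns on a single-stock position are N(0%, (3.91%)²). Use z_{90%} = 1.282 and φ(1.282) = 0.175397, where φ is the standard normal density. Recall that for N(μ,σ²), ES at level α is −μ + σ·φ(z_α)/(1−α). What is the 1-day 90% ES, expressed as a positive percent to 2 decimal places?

6.86%

Tail multiplier: φ(z)/(1−α) = 0.175397 / 0.1 = 1.754.
ES = 3.91% × 1.754 = 6.858%.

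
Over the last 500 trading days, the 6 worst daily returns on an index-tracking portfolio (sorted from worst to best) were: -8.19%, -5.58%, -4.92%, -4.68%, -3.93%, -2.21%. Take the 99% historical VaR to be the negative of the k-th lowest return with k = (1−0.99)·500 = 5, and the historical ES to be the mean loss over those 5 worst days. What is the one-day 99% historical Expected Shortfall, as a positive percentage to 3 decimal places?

5.460%

The 5 worst returns sum to -27.30%.
ES = −(-27.30%) / 5 = 5.46% ≈ 5.460%.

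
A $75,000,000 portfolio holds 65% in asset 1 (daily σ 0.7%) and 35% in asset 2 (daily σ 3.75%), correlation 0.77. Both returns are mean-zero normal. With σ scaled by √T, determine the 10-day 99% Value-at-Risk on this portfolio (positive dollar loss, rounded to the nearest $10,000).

σ_p = √(0.65²·0.7² + 0.35²·3.75² + 2·0.77·0.65·0.35·0.7·3.75) = 1.688%.
σ_{10d} = 1.688% × √10 = 5.338%.
z(99%) = 2.326.
VaR = 2.326 × 5.338% = 12.416%; on $75,000,000 that is $9,312,000.

$9,310,000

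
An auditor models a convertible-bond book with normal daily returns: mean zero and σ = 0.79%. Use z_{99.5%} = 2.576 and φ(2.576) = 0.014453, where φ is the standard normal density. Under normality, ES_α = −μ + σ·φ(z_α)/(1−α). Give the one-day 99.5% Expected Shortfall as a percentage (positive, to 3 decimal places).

Tail multiplier: φ(z)/(1−α) = 0.014453 / 0.005 = 2.891.
ES = 0.79% × 2.891 = 2.284%.

2.284%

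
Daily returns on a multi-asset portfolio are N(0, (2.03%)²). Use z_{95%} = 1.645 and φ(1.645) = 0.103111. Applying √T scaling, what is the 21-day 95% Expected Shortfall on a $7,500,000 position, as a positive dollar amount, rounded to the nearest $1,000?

σ_{21d} = 2.03% × √21 = 9.303%.
ES multiplier = φ(z)/(1−α) = 0.103111/0.05 = 2.062.
ES = 9.303% × 2.062 = 19.183%; on $7,500,000: $1,438,725.

$1,439,000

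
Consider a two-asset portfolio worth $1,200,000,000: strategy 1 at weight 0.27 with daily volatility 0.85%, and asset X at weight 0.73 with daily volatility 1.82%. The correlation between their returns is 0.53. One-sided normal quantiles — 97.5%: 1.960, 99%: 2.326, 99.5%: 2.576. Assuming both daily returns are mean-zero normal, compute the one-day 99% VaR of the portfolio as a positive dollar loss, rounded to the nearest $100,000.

$40,800,000

σ_p² = 0.27²·0.85² + 0.73²·1.82² + 2·0.53·0.27·0.73·0.85·1.82 = 2.1411 (%²).
σ_p = √2.1411 = 1.463%.
VaR = 2.326 × 1.463% = 3.403%; on $1,200,000,000 that is $40,836,000.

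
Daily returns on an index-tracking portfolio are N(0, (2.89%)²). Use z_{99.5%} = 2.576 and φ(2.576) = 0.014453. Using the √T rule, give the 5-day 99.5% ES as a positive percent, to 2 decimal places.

σ_{5d} = 2.89% × √5 = 6.462%.
ES multiplier = φ(z)/(1−α) = 0.014453/0.005 = 2.891.
ES = 6.462% × 2.891 = 18.682%.

18.68%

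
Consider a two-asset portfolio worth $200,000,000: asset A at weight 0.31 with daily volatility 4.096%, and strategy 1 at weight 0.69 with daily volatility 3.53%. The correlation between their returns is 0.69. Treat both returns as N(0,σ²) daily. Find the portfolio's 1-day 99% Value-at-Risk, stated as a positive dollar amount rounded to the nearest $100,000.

σ_p² = 0.31²·4.096² + 0.69²·3.53² + 2·0.69·0.31·0.69·4.096·3.53 = 11.8129 (%²).
σ_p = √11.8129 = 3.437%.
At 99%, z = 2.326.
VaR = 2.326 × 3.437% = 7.994%; on $200,000,000 that is $15,988,000.

$16,000,000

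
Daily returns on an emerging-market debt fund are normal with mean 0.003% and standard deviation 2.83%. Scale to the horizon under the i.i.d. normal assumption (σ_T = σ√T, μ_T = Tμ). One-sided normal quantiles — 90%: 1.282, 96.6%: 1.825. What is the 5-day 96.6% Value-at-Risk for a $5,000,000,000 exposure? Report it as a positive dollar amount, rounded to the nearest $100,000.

$576,700,000

σ_{5d} = 2.83% × √5 = 6.328%; μ_{5d} = 5 × 0.003% = 0.015%.
VaR = −(0.015%) + 1.825 × 6.328% = 11.534%.
On $5,000,000,000: 0.11534 × $5,000,000,000 = $576,700,000.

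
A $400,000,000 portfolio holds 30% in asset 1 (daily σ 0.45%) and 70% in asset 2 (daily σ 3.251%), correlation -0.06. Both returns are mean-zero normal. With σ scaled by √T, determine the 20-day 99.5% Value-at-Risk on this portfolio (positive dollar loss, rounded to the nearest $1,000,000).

σ_p = √(0.3²·0.45² + 0.7²·3.251² + 2·-0.06·0.3·0.7·0.45·3.251) = 2.272%.
σ_{20d} = 2.272% × √20 = 10.161%.
z(99.5%) = 2.576.
VaR = 2.576 × 10.161% = 26.175%; on $400,000,000 that is $104,700,000.

$105,000,000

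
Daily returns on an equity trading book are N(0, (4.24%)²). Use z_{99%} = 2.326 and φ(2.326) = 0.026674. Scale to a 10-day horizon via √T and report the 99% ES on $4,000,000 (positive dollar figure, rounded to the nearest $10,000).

σ_{10d} = 4.24% × √10 = 13.408%.
ES multiplier = φ(z)/(1−α) = 0.026674/0.01 = 2.667.
ES = 13.408% × 2.667 = 35.759%; on $4,000,000: $1,430,360.

$1,430,000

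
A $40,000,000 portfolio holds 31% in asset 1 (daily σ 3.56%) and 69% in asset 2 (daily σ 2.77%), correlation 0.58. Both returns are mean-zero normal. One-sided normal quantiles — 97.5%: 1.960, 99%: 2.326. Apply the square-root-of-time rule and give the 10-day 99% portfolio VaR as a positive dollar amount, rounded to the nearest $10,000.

σ_p = √(0.31²·3.56² + 0.69²·2.77² + 2·0.58·0.31·0.69·3.56·2.77) = 2.705%.
σ_{10d} = 2.705% × √10 = 8.554%.
VaR = 2.326 × 8.554% = 19.897%; on $40,000,000 that is $7,958,800.

$7,960,000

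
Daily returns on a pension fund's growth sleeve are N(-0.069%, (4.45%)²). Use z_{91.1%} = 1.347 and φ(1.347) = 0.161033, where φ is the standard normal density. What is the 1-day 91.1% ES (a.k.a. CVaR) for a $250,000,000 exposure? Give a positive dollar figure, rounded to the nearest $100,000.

$20,300,000

Tail multiplier: φ(z)/(1−α) = 0.161033 / 0.089 = 1.809.
ES = −(-0.069%) + 4.45% × 1.809 = 8.119%.
On $250,000,000: 0.08119 × $250,000,000 = $20,297,500.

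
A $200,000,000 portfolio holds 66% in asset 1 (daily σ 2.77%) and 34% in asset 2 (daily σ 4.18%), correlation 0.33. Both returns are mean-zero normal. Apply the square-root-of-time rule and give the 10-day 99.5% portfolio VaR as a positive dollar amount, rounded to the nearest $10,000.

σ_p = √(0.66²·2.77² + 0.34²·4.18² + 2·0.33·0.66·0.34·2.77·4.18) = 2.660%.
σ_{10d} = 2.660% × √10 = 8.412%.
z(99.5%) = 2.576.
VaR = 2.576 × 8.412% = 21.669%; on $200,000,000 that is $43,338,000.

$43,340,000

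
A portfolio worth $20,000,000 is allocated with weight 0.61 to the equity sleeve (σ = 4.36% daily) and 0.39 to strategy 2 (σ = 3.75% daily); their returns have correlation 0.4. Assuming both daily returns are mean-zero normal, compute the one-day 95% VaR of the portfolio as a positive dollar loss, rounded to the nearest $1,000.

$1,155,000

σ_p² = 0.61²·4.36² + 0.39²·3.75² + 2·0.4·0.61·0.39·4.36·3.75 = 12.3241 (%²).
σ_p = √12.3241 = 3.511%.
At 95%, z = 1.645.
VaR = 1.645 × 3.511% = 5.776%; on $20,000,000 that is $1,155,200.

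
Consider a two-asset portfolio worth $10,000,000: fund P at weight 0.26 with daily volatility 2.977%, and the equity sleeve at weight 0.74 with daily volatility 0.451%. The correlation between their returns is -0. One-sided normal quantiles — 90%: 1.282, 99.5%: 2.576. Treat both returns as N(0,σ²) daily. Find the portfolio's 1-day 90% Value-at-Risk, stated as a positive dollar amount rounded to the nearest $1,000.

$108,000

σ_p² = 0.26²·2.977² + 0.74²·0.451² + 2·-0·0.26·0.74·2.977·0.451 = 0.7105 (%²).
σ_p = √0.7105 = 0.843%.
VaR = 1.282 × 0.843% = 1.081%; on $10,000,000 that is $108,100.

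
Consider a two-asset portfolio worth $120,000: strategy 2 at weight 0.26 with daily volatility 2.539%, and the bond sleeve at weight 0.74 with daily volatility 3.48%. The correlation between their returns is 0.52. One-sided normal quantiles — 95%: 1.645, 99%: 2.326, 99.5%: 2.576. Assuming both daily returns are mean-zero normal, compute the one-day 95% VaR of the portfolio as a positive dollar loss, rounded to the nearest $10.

$5,870

σ_p² = 0.26²·2.539² + 0.74²·3.48² + 2·0.52·0.26·0.74·2.539·3.48 = 8.8354 (%²).
σ_p = √8.8354 = 2.972%.
VaR = 1.645 × 2.972% = 4.889%; on $120,000 that is $5,867.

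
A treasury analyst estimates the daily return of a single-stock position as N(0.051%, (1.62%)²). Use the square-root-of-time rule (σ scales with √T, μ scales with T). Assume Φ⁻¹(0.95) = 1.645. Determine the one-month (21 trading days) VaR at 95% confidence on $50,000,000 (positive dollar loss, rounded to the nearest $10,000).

σ_{21d} = 1.62% × √21 = 7.424%; μ_{21d} = 21 × 0.051% = 1.071%.
VaR = −(1.071%) + 1.645 × 7.424% = 11.141%.
On $50,000,000: 0.11141 × $50,000,000 = $5,570,500.

$5,570,000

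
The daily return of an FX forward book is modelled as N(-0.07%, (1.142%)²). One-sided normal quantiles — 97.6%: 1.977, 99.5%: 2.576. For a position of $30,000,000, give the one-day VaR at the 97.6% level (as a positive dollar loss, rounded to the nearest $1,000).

VaR = −μ + z·σ = −(-0.07%) + 1.977 × 1.142% = 2.328%.
On $30,000,000: 0.02328 × $30,000,000 = $698,400.

$698,000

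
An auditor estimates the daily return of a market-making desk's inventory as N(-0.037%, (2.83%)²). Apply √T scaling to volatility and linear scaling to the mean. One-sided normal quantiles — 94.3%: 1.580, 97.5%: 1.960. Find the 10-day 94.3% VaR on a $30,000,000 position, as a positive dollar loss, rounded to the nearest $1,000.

$4,353,000

σ_{10d} = 2.83% × √10 = 8.949%; μ_{10d} = 10 × -0.037% = -0.370%.
VaR = −(-0.370%) + 1.580 × 8.949% = 14.509%.
On $30,000,000: 0.14509 × $30,000,000 = $4,352,700.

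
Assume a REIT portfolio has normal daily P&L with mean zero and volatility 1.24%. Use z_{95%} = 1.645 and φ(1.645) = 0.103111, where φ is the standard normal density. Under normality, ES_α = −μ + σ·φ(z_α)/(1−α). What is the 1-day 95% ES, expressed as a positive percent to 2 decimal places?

2.56%

Tail multiplier: φ(z)/(1−α) = 0.103111 / 0.05 = 2.062.
ES = 1.24% × 2.062 = 2.557%.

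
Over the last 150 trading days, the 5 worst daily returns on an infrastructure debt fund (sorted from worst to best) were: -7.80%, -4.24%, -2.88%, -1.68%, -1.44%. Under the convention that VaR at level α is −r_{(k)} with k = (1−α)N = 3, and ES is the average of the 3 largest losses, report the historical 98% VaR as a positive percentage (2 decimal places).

k = 3; the 3rd lowest return is -2.88%, so VaR = 2.88%.

2.88%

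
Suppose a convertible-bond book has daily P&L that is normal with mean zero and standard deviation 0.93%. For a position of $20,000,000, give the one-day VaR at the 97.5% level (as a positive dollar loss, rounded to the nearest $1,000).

At 97.5% one-sided, z = 1.960.
VaR = z·σ = 1.960 × 0.93% = 1.823%.
On $20,000,000: 0.01823 × $20,000,000 = $364,600.

$365,000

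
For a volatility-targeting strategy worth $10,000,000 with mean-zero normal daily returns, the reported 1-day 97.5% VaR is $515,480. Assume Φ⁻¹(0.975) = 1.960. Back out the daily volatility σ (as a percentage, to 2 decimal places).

VaR as a fraction: $515,480 / $10,000,000 = 5.155%.
σ = VaR / z = 5.155% / 1.960 = 2.630%.

2.63%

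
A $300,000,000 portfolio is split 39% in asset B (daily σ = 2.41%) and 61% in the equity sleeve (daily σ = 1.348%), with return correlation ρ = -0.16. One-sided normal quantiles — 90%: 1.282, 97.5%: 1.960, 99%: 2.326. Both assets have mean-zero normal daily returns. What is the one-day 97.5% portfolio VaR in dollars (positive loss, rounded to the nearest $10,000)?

σ_p² = 0.39²·2.41² + 0.61²·1.348² + 2·-0.16·0.39·0.61·2.41·1.348 = 1.3122 (%²).
σ_p = √1.3122 = 1.146%.
VaR = 1.960 × 1.146% = 2.246%; on $300,000,000 that is $6,738,000.

$6,740,000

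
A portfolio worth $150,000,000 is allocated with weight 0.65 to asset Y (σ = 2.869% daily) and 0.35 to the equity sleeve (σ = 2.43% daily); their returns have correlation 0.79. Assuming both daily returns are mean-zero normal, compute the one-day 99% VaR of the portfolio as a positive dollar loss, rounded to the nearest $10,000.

$9,040,000

σ_p² = 0.65²·2.869² + 0.35²·2.43² + 2·0.79·0.65·0.35·2.869·2.43 = 6.7070 (%²).
σ_p = √6.7070 = 2.590%.
At 99%, z = 2.326.
VaR = 2.326 × 2.590% = 6.024%; on $150,000,000 that is $9,036,000.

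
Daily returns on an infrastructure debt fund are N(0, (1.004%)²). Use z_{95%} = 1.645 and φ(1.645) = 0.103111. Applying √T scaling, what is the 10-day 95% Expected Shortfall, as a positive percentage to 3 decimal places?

6.547%

σ_{10d} = 1.004% × √10 = 3.175%.
ES multiplier = φ(z)/(1−α) = 0.103111/0.05 = 2.062.
ES = 3.175% × 2.062 = 6.547%.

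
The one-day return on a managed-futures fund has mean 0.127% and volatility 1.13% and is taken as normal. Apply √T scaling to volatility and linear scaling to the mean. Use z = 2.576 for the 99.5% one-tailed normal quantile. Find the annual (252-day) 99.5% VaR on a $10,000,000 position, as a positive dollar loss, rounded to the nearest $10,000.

σ_{252d} = 1.13% × √252 = 17.938%; μ_{252d} = 252 × 0.127% = 32.004%.
VaR = −(32.004%) + 2.576 × 17.938% = 14.204%.
On $10,000,000: 0.14204 × $10,000,000 = $1,420,400.

$1,420,000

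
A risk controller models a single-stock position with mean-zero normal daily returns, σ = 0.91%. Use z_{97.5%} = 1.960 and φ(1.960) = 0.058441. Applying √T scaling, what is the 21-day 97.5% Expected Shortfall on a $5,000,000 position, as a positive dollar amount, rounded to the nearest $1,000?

σ_{21d} = 0.91% × √21 = 4.170%.
ES multiplier = φ(z)/(1−α) = 0.058441/0.025 = 2.338.
ES = 4.170% × 2.338 = 9.749%; on $5,000,000: $487,450.

$487,000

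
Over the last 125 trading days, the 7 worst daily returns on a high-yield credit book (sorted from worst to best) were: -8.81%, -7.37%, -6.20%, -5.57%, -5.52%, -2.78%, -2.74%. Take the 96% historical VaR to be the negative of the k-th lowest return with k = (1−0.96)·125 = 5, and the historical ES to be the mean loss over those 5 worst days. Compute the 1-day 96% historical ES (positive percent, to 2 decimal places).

The 5 worst returns sum to -33.47%.
ES = −(-33.47%) / 5 = 6.694% ≈ 6.69%.

6.69%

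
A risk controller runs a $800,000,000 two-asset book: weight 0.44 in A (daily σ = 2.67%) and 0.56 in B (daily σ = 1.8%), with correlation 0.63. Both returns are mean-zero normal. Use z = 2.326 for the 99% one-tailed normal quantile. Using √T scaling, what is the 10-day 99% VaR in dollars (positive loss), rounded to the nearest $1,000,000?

σ_p = √(0.44²·2.67² + 0.56²·1.8² + 2·0.63·0.44·0.56·2.67·1.8) = 1.972%.
σ_{10d} = 1.972% × √10 = 6.236%.
VaR = 2.326 × 6.236% = 14.505%; on $800,000,000 that is $116,040,000.

$116,000,000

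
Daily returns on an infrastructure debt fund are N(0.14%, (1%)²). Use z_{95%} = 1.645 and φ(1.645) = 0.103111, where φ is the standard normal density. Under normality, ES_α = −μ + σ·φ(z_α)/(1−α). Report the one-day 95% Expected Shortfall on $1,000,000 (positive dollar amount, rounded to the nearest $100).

Tail multiplier: φ(z)/(1−α) = 0.103111 / 0.05 = 2.062.
ES = −(0.14%) + 1% × 2.062 = 1.922%.
On $1,000,000: 0.01922 × $1,000,000 = $19,220.

$19,200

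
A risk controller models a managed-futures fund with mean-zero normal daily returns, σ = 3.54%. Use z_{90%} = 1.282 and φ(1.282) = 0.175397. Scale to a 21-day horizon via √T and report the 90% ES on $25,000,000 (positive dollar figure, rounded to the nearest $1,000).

σ_{21d} = 3.54% × √21 = 16.222%.
ES multiplier = φ(z)/(1−α) = 0.175397/0.1 = 1.754.
ES = 16.222% × 1.754 = 28.453%; on $25,000,000: $7,113,250.

$7,113,000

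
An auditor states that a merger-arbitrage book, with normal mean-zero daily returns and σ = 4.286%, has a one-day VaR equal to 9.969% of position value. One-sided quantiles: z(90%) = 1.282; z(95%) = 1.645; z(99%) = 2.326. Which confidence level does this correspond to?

Implied z = VaR/σ = 9.969 / 4.286 = 2.326.
This matches z(99%) = 2.326.

99%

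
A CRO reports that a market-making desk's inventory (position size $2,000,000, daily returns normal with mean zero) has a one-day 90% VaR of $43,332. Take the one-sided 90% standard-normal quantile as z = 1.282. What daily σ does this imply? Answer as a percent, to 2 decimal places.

VaR as a fraction: $43,332 / $2,000,000 = 2.167%.
σ = VaR / z = 2.167% / 1.282 = 1.690%.

1.69%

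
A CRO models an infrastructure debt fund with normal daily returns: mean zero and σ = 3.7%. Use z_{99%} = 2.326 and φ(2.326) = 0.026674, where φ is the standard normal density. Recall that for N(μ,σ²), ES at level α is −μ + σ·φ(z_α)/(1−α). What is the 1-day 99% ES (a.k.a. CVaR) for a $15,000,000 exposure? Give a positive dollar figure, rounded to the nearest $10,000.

Tail multiplier: φ(z)/(1−α) = 0.026674 / 0.01 = 2.667.
ES = 3.7% × 2.667 = 9.868%.
On $15,000,000: 0.09868 × $15,000,000 = $1,480,200.

$1,480,000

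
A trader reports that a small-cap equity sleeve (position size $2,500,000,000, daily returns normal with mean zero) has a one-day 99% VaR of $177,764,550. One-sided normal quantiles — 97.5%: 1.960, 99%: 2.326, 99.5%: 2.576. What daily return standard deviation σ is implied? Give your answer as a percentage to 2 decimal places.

VaR as a fraction: $177,764,550 / $2,500,000,000 = 7.111%.
σ = VaR / z = 7.111% / 2.326 = 3.057%.

3.06%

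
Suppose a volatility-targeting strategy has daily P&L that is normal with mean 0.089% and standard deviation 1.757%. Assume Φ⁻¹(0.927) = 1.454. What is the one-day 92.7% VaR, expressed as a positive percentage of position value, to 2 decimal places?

2.47%

VaR = −μ + z·σ = −(0.089%) + 1.454 × 1.757% = 2.466%.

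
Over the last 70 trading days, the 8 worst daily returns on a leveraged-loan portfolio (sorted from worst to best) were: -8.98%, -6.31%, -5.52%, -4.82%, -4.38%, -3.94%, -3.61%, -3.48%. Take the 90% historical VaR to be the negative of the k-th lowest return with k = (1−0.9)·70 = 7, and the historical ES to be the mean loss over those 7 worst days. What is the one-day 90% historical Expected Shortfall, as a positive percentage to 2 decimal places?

5.37%

The 7 worst returns sum to -37.56%.
ES = −(-37.56%) / 7 = 5.3657…% ≈ 5.37%.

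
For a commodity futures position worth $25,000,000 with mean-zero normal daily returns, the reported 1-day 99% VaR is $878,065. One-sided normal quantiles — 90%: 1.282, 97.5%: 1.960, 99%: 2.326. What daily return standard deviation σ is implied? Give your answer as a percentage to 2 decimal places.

VaR as a fraction: $878,065 / $25,000,000 = 3.512%.
σ = VaR / z = 3.512% / 2.326 = 1.510%.

1.51%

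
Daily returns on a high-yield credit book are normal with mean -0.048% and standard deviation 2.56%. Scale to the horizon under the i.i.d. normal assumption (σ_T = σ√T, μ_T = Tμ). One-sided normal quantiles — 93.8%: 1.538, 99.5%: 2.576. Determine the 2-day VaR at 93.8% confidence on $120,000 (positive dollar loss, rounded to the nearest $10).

$6,800

σ_{2d} = 2.56% × √2 = 3.620%; μ_{2d} = 2 × -0.048% = -0.096%.
VaR = −(-0.096%) + 1.538 × 3.620% = 5.664%.
On $120,000: 0.05664 × $120,000 = $6,797.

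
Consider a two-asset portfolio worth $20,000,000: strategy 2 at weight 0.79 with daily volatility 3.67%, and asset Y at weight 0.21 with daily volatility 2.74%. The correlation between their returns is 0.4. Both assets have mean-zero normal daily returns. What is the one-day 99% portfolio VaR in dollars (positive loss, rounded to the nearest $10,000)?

σ_p² = 0.79²·3.67² + 0.21²·2.74² + 2·0.4·0.79·0.21·3.67·2.74 = 10.0716 (%²).
σ_p = √10.0716 = 3.174%.
At 99%, z = 2.326.
VaR = 2.326 × 3.174% = 7.383%; on $20,000,000 that is $1,476,600.

$1,480,000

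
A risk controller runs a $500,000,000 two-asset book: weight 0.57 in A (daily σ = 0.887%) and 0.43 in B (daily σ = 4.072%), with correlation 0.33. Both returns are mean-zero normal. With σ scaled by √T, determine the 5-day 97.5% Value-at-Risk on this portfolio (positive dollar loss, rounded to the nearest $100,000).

σ_p = √(0.57²·0.887² + 0.43²·4.072² + 2·0.33·0.57·0.43·0.887·4.072) = 1.976%.
σ_{5d} = 1.976% × √5 = 4.418%.
z(97.5%) = 1.960.
VaR = 1.960 × 4.418% = 8.659%; on $500,000,000 that is $43,295,000.

$43,300,000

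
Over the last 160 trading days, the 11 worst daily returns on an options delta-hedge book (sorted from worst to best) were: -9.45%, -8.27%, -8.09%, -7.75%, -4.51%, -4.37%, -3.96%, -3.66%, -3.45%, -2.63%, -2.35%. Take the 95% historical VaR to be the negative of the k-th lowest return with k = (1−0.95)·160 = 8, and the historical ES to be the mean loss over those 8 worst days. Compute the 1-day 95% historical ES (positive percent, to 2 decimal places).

The 8 worst returns sum to -50.06%.
ES = −(-50.06%) / 8 = 6.2575% ≈ 6.26%.

6.26%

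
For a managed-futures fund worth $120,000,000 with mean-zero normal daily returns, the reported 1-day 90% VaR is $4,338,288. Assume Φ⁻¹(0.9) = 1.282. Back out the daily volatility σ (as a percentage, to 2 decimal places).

2.82%

VaR as a fraction: $4,338,288 / $120,000,000 = 3.615%.
σ = VaR / z = 3.615% / 1.282 = 2.820%.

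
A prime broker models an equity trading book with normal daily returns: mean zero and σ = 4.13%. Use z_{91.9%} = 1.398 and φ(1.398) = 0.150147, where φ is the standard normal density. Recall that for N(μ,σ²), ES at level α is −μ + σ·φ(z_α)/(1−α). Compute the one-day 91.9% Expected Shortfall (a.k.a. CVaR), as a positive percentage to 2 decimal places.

7.66%

Tail multiplier: φ(z)/(1−α) = 0.150147 / 0.081 = 1.854.
ES = 4.13% × 1.854 = 7.657%.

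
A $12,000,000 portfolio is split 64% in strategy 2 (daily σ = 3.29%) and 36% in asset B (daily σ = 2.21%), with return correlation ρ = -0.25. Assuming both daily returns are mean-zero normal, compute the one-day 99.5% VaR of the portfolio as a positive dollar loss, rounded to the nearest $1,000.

σ_p² = 0.64²·3.29² + 0.36²·2.21² + 2·-0.25·0.64·0.36·3.29·2.21 = 4.2289 (%²).
σ_p = √4.2289 = 2.056%.
At 99.5%, z = 2.576.
VaR = 2.576 × 2.056% = 5.296%; on $12,000,000 that is $635,520.

$636,000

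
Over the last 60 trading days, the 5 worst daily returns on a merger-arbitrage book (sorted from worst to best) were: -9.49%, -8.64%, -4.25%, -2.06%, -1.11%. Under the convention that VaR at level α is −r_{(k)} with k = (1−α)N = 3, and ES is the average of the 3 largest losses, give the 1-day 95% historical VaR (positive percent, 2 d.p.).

4.25%

k = 3; the 3rd lowest return is -4.25%, so VaR = 4.25%.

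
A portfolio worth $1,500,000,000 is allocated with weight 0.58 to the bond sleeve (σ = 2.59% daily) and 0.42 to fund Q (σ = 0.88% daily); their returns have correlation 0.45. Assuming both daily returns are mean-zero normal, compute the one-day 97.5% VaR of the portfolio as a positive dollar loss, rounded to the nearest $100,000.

$50,000,000

σ_p² = 0.58²·2.59² + 0.42²·0.88² + 2·0.45·0.58·0.42·2.59·0.88 = 2.8929 (%²).
σ_p = √2.8929 = 1.701%.
At 97.5%, z = 1.960.
VaR = 1.960 × 1.701% = 3.334%; on $1,500,000,000 that is $50,010,000.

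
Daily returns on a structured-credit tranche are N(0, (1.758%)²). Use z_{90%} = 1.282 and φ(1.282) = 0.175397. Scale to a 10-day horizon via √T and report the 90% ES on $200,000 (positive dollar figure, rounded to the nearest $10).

σ_{10d} = 1.758% × √10 = 5.559%.
ES multiplier = φ(z)/(1−α) = 0.175397/0.1 = 1.754.
ES = 5.559% × 1.754 = 9.750%; on $200,000: $19,500.

$19,500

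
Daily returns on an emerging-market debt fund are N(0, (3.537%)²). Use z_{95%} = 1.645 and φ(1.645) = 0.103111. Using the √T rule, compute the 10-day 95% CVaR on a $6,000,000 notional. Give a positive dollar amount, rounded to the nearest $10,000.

$1,380,000

σ_{10d} = 3.537% × √10 = 11.185%.
ES multiplier = φ(z)/(1−α) = 0.103111/0.05 = 2.062.
ES = 11.185% × 2.062 = 23.063%; on $6,000,000: $1,383,780.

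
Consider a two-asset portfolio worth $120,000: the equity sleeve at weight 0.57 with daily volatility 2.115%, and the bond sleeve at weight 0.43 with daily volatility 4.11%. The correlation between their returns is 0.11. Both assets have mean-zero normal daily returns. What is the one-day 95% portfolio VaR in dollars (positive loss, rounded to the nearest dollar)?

σ_p² = 0.57²·2.115² + 0.43²·4.11² + 2·0.11·0.57·0.43·2.115·4.11 = 5.0454 (%²).
σ_p = √5.0454 = 2.246%.
At 95%, z = 1.645.
VaR = 1.645 × 2.246% = 3.695%; on $120,000 that is $4,434.

$4,434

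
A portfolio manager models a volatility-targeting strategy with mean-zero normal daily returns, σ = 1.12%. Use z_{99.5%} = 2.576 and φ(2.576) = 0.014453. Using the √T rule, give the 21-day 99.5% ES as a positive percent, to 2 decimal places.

14.84%

σ_{21d} = 1.12% × √21 = 5.132%.
ES multiplier = φ(z)/(1−α) = 0.014453/0.005 = 2.891.
ES = 5.132% × 2.891 = 14.837%.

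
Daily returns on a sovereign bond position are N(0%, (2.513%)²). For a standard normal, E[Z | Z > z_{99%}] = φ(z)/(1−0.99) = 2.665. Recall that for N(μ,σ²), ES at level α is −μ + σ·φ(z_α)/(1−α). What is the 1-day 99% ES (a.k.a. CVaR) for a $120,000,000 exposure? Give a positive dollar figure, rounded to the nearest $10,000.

ES = 2.513% × 2.665 = 6.697%.
On $120,000,000: 0.06697 × $120,000,000 = $8,036,400.

$8,040,000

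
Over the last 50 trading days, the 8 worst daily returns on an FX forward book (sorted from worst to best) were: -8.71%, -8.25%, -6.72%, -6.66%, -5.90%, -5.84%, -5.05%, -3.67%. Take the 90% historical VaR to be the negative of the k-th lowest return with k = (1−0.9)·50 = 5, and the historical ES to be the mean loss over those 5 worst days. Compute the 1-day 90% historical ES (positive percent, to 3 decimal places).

The 5 worst returns sum to -36.24%.
ES = −(-36.24%) / 5 = 7.248%.

7.248%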